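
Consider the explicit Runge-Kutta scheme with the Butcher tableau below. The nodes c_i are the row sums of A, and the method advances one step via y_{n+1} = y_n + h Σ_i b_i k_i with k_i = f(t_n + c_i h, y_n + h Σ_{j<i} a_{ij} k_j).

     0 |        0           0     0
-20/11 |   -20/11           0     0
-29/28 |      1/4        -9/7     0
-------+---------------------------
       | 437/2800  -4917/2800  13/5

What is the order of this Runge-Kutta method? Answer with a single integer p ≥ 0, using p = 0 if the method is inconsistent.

2

b = (437/2800, -4917/2800, 13/5)
c = (0, -20/11, -29/28)
Ac = (0, 0, 180/77)
Σ b_i: 437/2800·1 + (-4917/2800)·1 + 13/5·1 = 1 ✓
b·c: (-4917/2800)·(-20/11) + 13/5·(-29/28) = 1/2 ✓
b·c²: (-4917/2800)·400/121 + 13/5·841/784 = -130057/43120 ≠ 1/3 ⇒ order 2.
b·Ac: 13/5·180/77 = 468/77 ≠ 1/6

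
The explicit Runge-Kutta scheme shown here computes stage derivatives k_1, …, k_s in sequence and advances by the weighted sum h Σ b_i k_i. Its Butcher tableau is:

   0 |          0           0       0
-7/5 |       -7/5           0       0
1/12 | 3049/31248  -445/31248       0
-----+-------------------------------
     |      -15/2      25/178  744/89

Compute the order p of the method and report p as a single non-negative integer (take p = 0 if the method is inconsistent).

3

b = (-15/2, 25/178, 744/89)
c = (0, -7/5, 1/12)
Ac = (0, 0, 89/4464)
Σ b_i: (-15/2)·1 + 25/178·1 + 744/89·1 = 1 ✓
b·c: 25/178·(-7/5) + 744/89·1/12 = 1/2 ✓
b·c²: 25/178·49/25 + 744/89·1/144 = 1/3 ✓
b·Ac: 744/89·89/4464 = 1/6 ✓; 3 stages ⇒ order 3.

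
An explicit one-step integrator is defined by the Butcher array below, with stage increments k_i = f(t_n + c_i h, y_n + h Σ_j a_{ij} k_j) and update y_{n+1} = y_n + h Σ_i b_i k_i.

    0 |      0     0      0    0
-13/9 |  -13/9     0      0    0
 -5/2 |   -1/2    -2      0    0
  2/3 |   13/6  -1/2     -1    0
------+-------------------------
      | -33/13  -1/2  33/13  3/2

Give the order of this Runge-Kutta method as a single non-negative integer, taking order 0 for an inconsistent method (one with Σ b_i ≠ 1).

1

b = (-33/13, -1/2, 33/13, 3/2)
c = (0, -13/9, -5/2, 2/3)
Ac = (0, 0, 26/9, 29/9)
Σ b_i: (-33/13)·1 + (-1/2)·1 + 33/13·1 + 3/2·1 = 1 ✓
b·c: (-1/2)·(-13/9) + 33/13·(-5/2) + 3/2·2/3 = -541/117 ≠ 1/2 ⇒ order 1.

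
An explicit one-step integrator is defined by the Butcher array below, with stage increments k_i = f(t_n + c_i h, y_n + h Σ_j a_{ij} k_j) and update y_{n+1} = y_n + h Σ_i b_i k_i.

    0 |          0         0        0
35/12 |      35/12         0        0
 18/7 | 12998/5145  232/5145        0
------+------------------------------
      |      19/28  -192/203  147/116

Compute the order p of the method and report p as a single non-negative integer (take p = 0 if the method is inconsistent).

b = (19/28, -192/203, 147/116)
c = (0, 35/12, 18/7)
Ac = (0, 0, 58/441)
Σ b_i: 19/28·1 + (-192/203)·1 + 147/116·1 = 1 ✓
b·c: (-192/203)·35/12 + 147/116·18/7 = 1/2 ✓
b·c²: (-192/203)·1225/144 + 147/116·324/49 = 1/3 ✓
b·Ac: 147/116·58/441 = 1/6 ✓; 3 stages ⇒ order 3.

3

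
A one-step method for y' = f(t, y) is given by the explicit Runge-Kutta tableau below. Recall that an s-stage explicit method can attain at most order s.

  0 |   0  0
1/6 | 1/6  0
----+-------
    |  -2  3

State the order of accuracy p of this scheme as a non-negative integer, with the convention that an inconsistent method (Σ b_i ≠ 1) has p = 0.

b = (-2, 3)
c = (0, 1/6)
Σ b_i: (-2)·1 + 3·1 = 1 ✓
b·c: 3·1/6 = 1/2 ✓; 2 stages ⇒ order 2.

2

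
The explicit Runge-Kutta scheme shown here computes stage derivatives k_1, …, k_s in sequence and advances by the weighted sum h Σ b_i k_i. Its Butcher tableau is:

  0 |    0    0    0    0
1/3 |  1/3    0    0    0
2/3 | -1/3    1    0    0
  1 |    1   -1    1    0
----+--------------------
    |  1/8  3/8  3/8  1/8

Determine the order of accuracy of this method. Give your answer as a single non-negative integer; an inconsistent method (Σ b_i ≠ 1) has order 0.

4

b = (1/8, 3/8, 3/8, 1/8)
c = (0, 1/3, 2/3, 1)
Ac = (0, 0, 1/3, 1/3)
Σ b_i: 1/8·1 + 3/8·1 + 3/8·1 + 1/8·1 = 1 ✓
b·c: 3/8·1/3 + 3/8·2/3 + 1/8·1 = 1/2 ✓
b·c²: 3/8·1/9 + 3/8·4/9 + 1/8·1 = 1/3 ✓
b·Ac: 3/8·1/3 + 1/8·1/3 = 1/6 ✓
b·c³: 3/8·1/27 + 3/8·8/27 + 1/8·1 = 1/4 ✓
b·(c∘Ac): 3/8·2/9 + 1/8·1/3 = 1/8 ✓
b·Ac²: 3/8·1/9 + 1/8·1/3 = 1/12 ✓
b·A²c: 1/8·1/3 = 1/24 ✓; 4 stages ⇒ order 4.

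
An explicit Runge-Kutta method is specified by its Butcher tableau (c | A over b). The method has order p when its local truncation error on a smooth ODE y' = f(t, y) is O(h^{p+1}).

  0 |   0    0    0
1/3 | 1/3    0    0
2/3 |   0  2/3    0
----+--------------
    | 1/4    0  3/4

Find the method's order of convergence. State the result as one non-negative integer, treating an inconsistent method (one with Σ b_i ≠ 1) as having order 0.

3

b = (1/4, 0, 3/4)
c = (0, 1/3, 2/3)
Ac = (0, 0, 2/9)
Σ b_i: 1/4·1 + 3/4·1 = 1 ✓
b·c: 3/4·2/3 = 1/2 ✓
b·c²: 3/4·4/9 = 1/3 ✓
b·Ac: 3/4·2/9 = 1/6 ✓; 3 stages ⇒ order 3.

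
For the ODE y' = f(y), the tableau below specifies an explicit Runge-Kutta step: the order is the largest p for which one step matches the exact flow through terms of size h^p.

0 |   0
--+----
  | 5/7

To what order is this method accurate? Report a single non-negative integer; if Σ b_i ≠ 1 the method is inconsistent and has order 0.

0

b = (5/7)
c = (0)
Σ b_i: 5/7·1 = 5/7 ≠ 1 ⇒ order 0.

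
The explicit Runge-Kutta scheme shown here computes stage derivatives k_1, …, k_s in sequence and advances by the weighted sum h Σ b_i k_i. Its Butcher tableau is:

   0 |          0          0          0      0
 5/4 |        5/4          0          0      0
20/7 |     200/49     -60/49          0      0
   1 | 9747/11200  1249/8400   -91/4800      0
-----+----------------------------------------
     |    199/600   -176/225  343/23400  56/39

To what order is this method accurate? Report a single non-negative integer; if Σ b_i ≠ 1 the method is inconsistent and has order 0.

4

b = (199/600, -176/225, 343/23400, 56/39)
c = (0, 5/4, 20/7, 1)
Ac = (0, 0, -75/49, 59/448)
Σ b_i: 199/600·1 + (-176/225)·1 + 343/23400·1 + 56/39·1 = 1 ✓
b·c: (-176/225)·5/4 + 343/23400·20/7 + 56/39·1 = 1/2 ✓
b·c²: (-176/225)·25/16 + 343/23400·400/49 + 56/39·1 = 1/3 ✓
b·Ac: 343/23400·(-75/49) + 56/39·59/448 = 1/6 ✓
b·c³: (-176/225)·125/64 + 343/23400·8000/343 + 56/39·1 = 1/4 ✓
b·(c∘Ac): 343/23400·(-1500/343) + 56/39·59/448 = 1/8 ✓
b·Ac²: 343/23400·(-375/196) + 56/39·139/1792 = 1/12 ✓
b·A²c: 56/39·13/448 = 1/24 ✓; 4 stages ⇒ order 4.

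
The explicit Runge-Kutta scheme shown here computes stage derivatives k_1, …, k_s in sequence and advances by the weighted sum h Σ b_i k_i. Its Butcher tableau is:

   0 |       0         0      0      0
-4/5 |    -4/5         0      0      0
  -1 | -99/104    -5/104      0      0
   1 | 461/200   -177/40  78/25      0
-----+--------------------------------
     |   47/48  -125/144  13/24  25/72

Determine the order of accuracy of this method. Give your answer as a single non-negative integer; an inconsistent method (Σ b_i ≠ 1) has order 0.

4

b = (47/48, -125/144, 13/24, 25/72)
c = (0, -4/5, -1, 1)
Ac = (0, 0, 1/26, 21/50)
Σ b_i: 47/48·1 + (-125/144)·1 + 13/24·1 + 25/72·1 = 1 ✓
b·c: (-125/144)·(-4/5) + 13/24·(-1) + 25/72·1 = 1/2 ✓
b·c²: (-125/144)·16/25 + 13/24·1 + 25/72·1 = 1/3 ✓
b·Ac: 13/24·1/26 + 25/72·21/50 = 1/6 ✓
b·c³: (-125/144)·(-64/125) + 13/24·(-1) + 25/72·1 = 1/4 ✓
b·(c∘Ac): 13/24·(-1/26) + 25/72·21/50 = 1/8 ✓
b·Ac²: 13/24·(-2/65) + 25/72·36/125 = 1/12 ✓
b·A²c: 25/72·3/25 = 1/24 ✓; 4 stages ⇒ order 4.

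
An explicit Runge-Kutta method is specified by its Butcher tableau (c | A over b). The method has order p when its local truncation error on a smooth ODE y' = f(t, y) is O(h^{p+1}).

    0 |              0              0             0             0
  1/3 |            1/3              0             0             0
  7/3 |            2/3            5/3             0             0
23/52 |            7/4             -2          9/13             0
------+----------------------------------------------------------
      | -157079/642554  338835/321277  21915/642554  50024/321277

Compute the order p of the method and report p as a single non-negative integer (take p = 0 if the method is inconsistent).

3

b = (-157079/642554, 338835/321277, 21915/642554, 50024/321277)
c = (0, 1/3, 7/3, 23/52)
Ac = (0, 0, 5/9, 37/39)
Σ b_i: (-157079/642554)·1 + 338835/321277·1 + 21915/642554·1 + 50024/321277·1 = 1 ✓
b·c: 338835/321277·1/3 + 21915/642554·7/3 + 50024/321277·23/52 = 1/2 ✓
b·c²: 338835/321277·1/9 + 21915/642554·49/9 + 50024/321277·529/2704 = 1/3 ✓
b·Ac: 21915/642554·5/9 + 50024/321277·37/39 = 1/6 ✓
b·c³: 338835/321277·1/27 + 21915/642554·343/27 + 50024/321277·12167/140608 = 146089871/300715272 ≠ 1/4 ⇒ order 3.
b·(c∘Ac): 21915/642554·35/27 + 50024/321277·851/2028 = 70391/642554 ≠ 1/8
b·Ac²: 21915/642554·5/27 + 50024/321277·415/117 = 3230365/5782986 ≠ 1/12
b·A²c: 50024/321277·5/13 = 19240/321277 ≠ 1/24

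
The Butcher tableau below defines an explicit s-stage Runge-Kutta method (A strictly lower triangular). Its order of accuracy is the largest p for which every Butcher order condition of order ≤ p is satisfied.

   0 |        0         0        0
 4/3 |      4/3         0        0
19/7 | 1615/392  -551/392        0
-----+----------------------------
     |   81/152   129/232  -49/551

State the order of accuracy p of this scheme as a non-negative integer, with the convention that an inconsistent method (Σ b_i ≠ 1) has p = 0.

b = (81/152, 129/232, -49/551)
c = (0, 4/3, 19/7)
Ac = (0, 0, -551/294)
Σ b_i: 81/152·1 + 129/232·1 + (-49/551)·1 = 1 ✓
b·c: 129/232·4/3 + (-49/551)·19/7 = 1/2 ✓
b·c²: 129/232·16/9 + (-49/551)·361/49 = 1/3 ✓
b·Ac: (-49/551)·(-551/294) = 1/6 ✓; 3 stages ⇒ order 3.

3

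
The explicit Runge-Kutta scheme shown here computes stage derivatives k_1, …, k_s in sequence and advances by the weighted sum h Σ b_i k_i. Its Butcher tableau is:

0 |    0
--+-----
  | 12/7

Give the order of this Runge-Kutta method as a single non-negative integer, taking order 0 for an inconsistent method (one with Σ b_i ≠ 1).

b = (12/7)
c = (0)
Σ b_i: 12/7·1 = 12/7 ≠ 1 ⇒ order 0.

0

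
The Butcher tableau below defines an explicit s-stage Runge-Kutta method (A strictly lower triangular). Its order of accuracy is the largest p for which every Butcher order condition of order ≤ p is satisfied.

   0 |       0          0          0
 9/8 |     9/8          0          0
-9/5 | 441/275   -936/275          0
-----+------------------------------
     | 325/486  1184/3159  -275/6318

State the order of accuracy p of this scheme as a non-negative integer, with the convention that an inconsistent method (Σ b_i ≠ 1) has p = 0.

b = (325/486, 1184/3159, -275/6318)
c = (0, 9/8, -9/5)
Ac = (0, 0, -1053/275)
Σ b_i: 325/486·1 + 1184/3159·1 + (-275/6318)·1 = 1 ✓
b·c: 1184/3159·9/8 + (-275/6318)·(-9/5) = 1/2 ✓
b·c²: 1184/3159·81/64 + (-275/6318)·81/25 = 1/3 ✓
b·Ac: (-275/6318)·(-1053/275) = 1/6 ✓; 3 stages ⇒ order 3.

3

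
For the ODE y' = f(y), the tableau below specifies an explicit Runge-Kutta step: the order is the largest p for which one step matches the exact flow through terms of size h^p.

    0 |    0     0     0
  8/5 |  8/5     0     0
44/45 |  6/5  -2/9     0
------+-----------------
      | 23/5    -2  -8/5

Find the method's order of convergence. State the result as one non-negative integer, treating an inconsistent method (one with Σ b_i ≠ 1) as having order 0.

1

b = (23/5, -2, -8/5)
c = (0, 8/5, 44/45)
Ac = (0, 0, -16/45)
Σ b_i: 23/5·1 + (-2)·1 + (-8/5)·1 = 1 ✓
b·c: (-2)·8/5 + (-8/5)·44/45 = -1072/225 ≠ 1/2 ⇒ order 1.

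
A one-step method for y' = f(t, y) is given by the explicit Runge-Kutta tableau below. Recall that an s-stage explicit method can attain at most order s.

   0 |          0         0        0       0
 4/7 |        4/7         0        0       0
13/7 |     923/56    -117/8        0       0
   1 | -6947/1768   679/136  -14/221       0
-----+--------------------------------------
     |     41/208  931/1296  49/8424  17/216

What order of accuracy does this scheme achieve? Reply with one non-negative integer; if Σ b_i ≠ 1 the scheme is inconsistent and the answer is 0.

4

b = (41/208, 931/1296, 49/8424, 17/216)
c = (0, 4/7, 13/7, 1)
Ac = (0, 0, -117/14, 93/34)
Σ b_i: 41/208·1 + 931/1296·1 + 49/8424·1 + 17/216·1 = 1 ✓
b·c: 931/1296·4/7 + 49/8424·13/7 + 17/216·1 = 1/2 ✓
b·c²: 931/1296·16/49 + 49/8424·169/49 + 17/216·1 = 1/3 ✓
b·Ac: 49/8424·(-117/14) + 17/216·93/34 = 1/6 ✓
b·c³: 931/1296·64/343 + 49/8424·2197/343 + 17/216·1 = 1/4 ✓
b·(c∘Ac): 49/8424·(-1521/98) + 17/216·93/34 = 1/8 ✓
b·Ac²: 49/8424·(-234/49) + 17/216·24/17 = 1/12 ✓
b·A²c: 17/216·9/17 = 1/24 ✓; 4 stages ⇒ order 4.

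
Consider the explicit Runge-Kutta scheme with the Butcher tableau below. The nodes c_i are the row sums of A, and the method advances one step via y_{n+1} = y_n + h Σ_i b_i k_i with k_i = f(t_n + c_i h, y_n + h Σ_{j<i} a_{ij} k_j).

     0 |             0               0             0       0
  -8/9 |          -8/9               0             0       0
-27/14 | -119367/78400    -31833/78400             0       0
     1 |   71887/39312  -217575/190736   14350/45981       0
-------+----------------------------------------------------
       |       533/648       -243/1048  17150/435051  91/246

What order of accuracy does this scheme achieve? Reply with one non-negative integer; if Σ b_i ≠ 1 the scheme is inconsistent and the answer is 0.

b = (533/648, -243/1048, 17150/435051, 91/246)
c = (0, -8/9, -27/14, 1)
Ac = (0, 0, 3537/9800, 75/182)
Σ b_i: 533/648·1 + (-243/1048)·1 + 17150/435051·1 + 91/246·1 = 1 ✓
b·c: (-243/1048)·(-8/9) + 17150/435051·(-27/14) + 91/246·1 = 1/2 ✓
b·c²: (-243/1048)·64/81 + 17150/435051·729/196 + 91/246·1 = 1/3 ✓
b·Ac: 17150/435051·3537/9800 + 91/246·75/182 = 1/6 ✓
b·c³: (-243/1048)·(-512/729) + 17150/435051·(-19683/2744) + 91/246·1 = 1/4 ✓
b·(c∘Ac): 17150/435051·(-95499/137200) + 91/246·75/182 = 1/8 ✓
b·Ac²: 17150/435051·(-393/1225) + 91/246·425/1638 = 1/12 ✓
b·A²c: 91/246·41/364 = 1/24 ✓; 4 stages ⇒ order 4.

4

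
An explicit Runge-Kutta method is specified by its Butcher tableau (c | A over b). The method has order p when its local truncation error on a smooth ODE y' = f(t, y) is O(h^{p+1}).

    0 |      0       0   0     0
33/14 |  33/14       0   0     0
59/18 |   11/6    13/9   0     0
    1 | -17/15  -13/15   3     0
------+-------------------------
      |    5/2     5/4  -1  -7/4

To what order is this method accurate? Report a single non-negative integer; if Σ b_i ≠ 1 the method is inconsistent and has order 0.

1

b = (5/2, 5/4, -1, -7/4)
c = (0, 33/14, 59/18, 1)
Ac = (0, 0, 143/42, 818/105)
Σ b_i: 5/2·1 + 5/4·1 + (-1)·1 + (-7/4)·1 = 1 ✓
b·c: 5/4·33/14 + (-1)·59/18 + (-7/4)·1 = -1049/504 ≠ 1/2 ⇒ order 1.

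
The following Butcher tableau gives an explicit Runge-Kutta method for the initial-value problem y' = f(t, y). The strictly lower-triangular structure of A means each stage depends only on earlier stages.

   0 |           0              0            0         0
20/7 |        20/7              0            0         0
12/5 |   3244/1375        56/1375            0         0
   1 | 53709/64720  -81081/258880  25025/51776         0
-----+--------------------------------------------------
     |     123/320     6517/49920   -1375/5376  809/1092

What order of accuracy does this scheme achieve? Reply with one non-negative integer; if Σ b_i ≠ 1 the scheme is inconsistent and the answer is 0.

4

b = (123/320, 6517/49920, -1375/5376, 809/1092)
c = (0, 20/7, 12/5, 1)
Ac = (0, 0, 32/275, 429/1618)
Σ b_i: 123/320·1 + 6517/49920·1 + (-1375/5376)·1 + 809/1092·1 = 1 ✓
b·c: 6517/49920·20/7 + (-1375/5376)·12/5 + 809/1092·1 = 1/2 ✓
b·c²: 6517/49920·400/49 + (-1375/5376)·144/25 + 809/1092·1 = 1/3 ✓
b·Ac: (-1375/5376)·32/275 + 809/1092·429/1618 = 1/6 ✓
b·c³: 6517/49920·8000/343 + (-1375/5376)·1728/125 + 809/1092·1 = 1/4 ✓
b·(c∘Ac): (-1375/5376)·384/1375 + 809/1092·429/1618 = 1/8 ✓
b·Ac²: (-1375/5376)·128/385 + 809/1092·1287/5663 = 1/12 ✓
b·A²c: 809/1092·91/1618 = 1/24 ✓; 4 stages ⇒ order 4.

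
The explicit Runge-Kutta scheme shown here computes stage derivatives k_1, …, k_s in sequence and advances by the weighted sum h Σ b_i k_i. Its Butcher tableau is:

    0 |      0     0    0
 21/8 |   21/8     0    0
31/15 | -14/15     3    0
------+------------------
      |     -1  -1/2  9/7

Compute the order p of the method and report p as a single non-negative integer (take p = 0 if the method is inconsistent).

b = (-1, -1/2, 9/7)
c = (0, 21/8, 31/15)
Ac = (0, 0, 63/8)
Σ b_i: (-1)·1 + (-1/2)·1 + 9/7·1 = -3/14 ≠ 1 ⇒ order 0.

0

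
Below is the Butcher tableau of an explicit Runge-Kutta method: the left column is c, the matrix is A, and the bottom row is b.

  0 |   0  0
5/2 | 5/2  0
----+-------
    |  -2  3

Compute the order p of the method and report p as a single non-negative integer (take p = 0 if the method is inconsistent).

b = (-2, 3)
c = (0, 5/2)
Σ b_i: (-2)·1 + 3·1 = 1 ✓
b·c: 3·5/2 = 15/2 ≠ 1/2 ⇒ order 1.

1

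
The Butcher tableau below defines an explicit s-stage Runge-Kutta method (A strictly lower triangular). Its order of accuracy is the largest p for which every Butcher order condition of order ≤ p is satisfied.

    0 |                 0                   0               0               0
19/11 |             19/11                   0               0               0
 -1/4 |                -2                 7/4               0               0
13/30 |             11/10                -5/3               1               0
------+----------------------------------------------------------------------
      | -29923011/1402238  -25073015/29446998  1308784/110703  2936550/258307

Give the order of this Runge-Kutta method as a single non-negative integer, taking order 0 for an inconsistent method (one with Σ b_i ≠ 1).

3

b = (-29923011/1402238, -25073015/29446998, 1308784/110703, 2936550/258307)
c = (0, 19/11, -1/4, 13/30)
Ac = (0, 0, 133/44, -413/132)
Σ b_i: (-29923011/1402238)·1 + (-25073015/29446998)·1 + 1308784/110703·1 + 2936550/258307·1 = 1 ✓
b·c: (-25073015/29446998)·19/11 + 1308784/110703·(-1/4) + 2936550/258307·13/30 = 1/2 ✓
b·c²: (-25073015/29446998)·361/121 + 1308784/110703·1/16 + 2936550/258307·169/900 = 1/3 ✓
b·Ac: 1308784/110703·133/44 + 2936550/258307·(-413/132) = 1/6 ✓
b·c³: (-25073015/29446998)·6859/1331 + 1308784/110703·(-1/64) + 2936550/258307·2197/27000 = -66624962/18265995 ≠ 1/4 ⇒ order 3.
b·(c∘Ac): 1308784/110703·(-133/176) + 2936550/258307·(-5369/3960) = -39531621/1623644 ≠ 1/8
b·Ac²: 1308784/110703·2527/484 + 2936550/258307·(-28517/5808) = 402851107/68193048 ≠ 1/12
b·A²c: 2936550/258307·133/44 = 27897225/811822 ≠ 1/24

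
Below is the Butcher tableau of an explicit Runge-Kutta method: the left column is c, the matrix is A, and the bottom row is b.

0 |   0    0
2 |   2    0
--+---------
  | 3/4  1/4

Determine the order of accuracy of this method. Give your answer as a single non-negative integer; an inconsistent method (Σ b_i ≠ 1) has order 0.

b = (3/4, 1/4)
c = (0, 2)
Σ b_i: 3/4·1 + 1/4·1 = 1 ✓
b·c: 1/4·2 = 1/2 ✓; 2 stages ⇒ order 2.

2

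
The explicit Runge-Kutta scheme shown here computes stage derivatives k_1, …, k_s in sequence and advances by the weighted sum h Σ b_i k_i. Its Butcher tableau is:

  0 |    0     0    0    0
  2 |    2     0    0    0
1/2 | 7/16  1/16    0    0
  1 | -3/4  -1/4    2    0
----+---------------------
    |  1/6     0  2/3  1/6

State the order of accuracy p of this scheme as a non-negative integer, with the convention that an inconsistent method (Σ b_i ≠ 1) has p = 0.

b = (1/6, 0, 2/3, 1/6)
c = (0, 2, 1/2, 1)
Ac = (0, 0, 1/8, 1/2)
Σ b_i: 1/6·1 + 2/3·1 + 1/6·1 = 1 ✓
b·c: 2/3·1/2 + 1/6·1 = 1/2 ✓
b·c²: 2/3·1/4 + 1/6·1 = 1/3 ✓
b·Ac: 2/3·1/8 + 1/6·1/2 = 1/6 ✓
b·c³: 2/3·1/8 + 1/6·1 = 1/4 ✓
b·(c∘Ac): 2/3·1/16 + 1/6·1/2 = 1/8 ✓
b·Ac²: 2/3·1/4 + 1/6·(-1/2) = 1/12 ✓
b·A²c: 1/6·1/4 = 1/24 ✓; 4 stages ⇒ order 4.

4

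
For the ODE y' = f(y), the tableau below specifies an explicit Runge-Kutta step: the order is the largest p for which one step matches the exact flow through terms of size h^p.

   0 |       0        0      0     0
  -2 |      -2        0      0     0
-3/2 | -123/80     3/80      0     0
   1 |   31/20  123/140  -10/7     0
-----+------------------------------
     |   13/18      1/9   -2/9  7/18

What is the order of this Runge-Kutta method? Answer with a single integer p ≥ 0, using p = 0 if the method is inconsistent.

b = (13/18, 1/9, -2/9, 7/18)
c = (0, -2, -3/2, 1)
Ac = (0, 0, -3/40, 27/70)
Σ b_i: 13/18·1 + 1/9·1 + (-2/9)·1 + 7/18·1 = 1 ✓
b·c: 1/9·(-2) + (-2/9)·(-3/2) + 7/18·1 = 1/2 ✓
b·c²: 1/9·4 + (-2/9)·9/4 + 7/18·1 = 1/3 ✓
b·Ac: (-2/9)·(-3/40) + 7/18·27/70 = 1/6 ✓
b·c³: 1/9·(-8) + (-2/9)·(-27/8) + 7/18·1 = 1/4 ✓
b·(c∘Ac): (-2/9)·9/80 + 7/18·27/70 = 1/8 ✓
b·Ac²: (-2/9)·3/20 + 7/18·3/10 = 1/12 ✓
b·A²c: 7/18·3/28 = 1/24 ✓; 4 stages ⇒ order 4.

4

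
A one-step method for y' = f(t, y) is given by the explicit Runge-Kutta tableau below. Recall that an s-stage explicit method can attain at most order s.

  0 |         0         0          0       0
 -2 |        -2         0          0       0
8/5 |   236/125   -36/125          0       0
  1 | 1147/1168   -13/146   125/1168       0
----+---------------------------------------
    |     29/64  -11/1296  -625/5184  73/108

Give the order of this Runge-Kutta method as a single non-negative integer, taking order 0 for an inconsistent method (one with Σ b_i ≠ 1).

4

b = (29/64, -11/1296, -625/5184, 73/108)
c = (0, -2, 8/5, 1)
Ac = (0, 0, 72/125, 51/146)
Σ b_i: 29/64·1 + (-11/1296)·1 + (-625/5184)·1 + 73/108·1 = 1 ✓
b·c: (-11/1296)·(-2) + (-625/5184)·8/5 + 73/108·1 = 1/2 ✓
b·c²: (-11/1296)·4 + (-625/5184)·64/25 + 73/108·1 = 1/3 ✓
b·Ac: (-625/5184)·72/125 + 73/108·51/146 = 1/6 ✓
b·c³: (-11/1296)·(-8) + (-625/5184)·512/125 + 73/108·1 = 1/4 ✓
b·(c∘Ac): (-625/5184)·576/625 + 73/108·51/146 = 1/8 ✓
b·Ac²: (-625/5184)·(-144/125) + 73/108·(-6/73) = 1/12 ✓
b·A²c: 73/108·9/146 = 1/24 ✓; 4 stages ⇒ order 4.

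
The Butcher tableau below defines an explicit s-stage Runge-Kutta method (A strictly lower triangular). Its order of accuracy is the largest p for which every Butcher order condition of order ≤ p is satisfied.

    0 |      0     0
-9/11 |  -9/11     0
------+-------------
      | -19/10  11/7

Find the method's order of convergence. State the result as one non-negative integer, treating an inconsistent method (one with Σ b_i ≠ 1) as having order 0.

b = (-19/10, 11/7)
c = (0, -9/11)
Σ b_i: (-19/10)·1 + 11/7·1 = -23/70 ≠ 1 ⇒ order 0.

0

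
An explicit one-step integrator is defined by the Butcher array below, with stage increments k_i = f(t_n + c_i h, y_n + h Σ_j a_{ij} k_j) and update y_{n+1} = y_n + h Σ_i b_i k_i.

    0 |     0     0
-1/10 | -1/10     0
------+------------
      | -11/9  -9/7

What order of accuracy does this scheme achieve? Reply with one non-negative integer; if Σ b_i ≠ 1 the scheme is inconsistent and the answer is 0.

0

b = (-11/9, -9/7)
c = (0, -1/10)
Σ b_i: (-11/9)·1 + (-9/7)·1 = -158/63 ≠ 1 ⇒ order 0.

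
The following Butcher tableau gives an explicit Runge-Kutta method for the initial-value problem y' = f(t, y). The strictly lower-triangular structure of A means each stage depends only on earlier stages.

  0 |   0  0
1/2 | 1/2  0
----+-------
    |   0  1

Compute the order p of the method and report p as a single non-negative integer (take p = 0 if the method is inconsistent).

2

b = (0, 1)
c = (0, 1/2)
Σ b_i: 1·1 = 1 ✓
b·c: 1·1/2 = 1/2 ✓; 2 stages ⇒ order 2.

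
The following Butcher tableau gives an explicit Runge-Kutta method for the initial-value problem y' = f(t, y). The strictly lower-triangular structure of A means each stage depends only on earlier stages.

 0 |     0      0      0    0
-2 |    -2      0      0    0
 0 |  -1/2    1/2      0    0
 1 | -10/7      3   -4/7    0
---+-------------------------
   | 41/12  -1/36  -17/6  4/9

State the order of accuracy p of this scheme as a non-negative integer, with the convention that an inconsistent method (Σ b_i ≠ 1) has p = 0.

b = (41/12, -1/36, -17/6, 4/9)
c = (0, -2, 0, 1)
Ac = (0, 0, -1, -6)
Σ b_i: 41/12·1 + (-1/36)·1 + (-17/6)·1 + 4/9·1 = 1 ✓
b·c: (-1/36)·(-2) + 4/9·1 = 1/2 ✓
b·c²: (-1/36)·4 + 4/9·1 = 1/3 ✓
b·Ac: (-17/6)·(-1) + 4/9·(-6) = 1/6 ✓
b·c³: (-1/36)·(-8) + 4/9·1 = 2/3 ≠ 1/4 ⇒ order 3.
b·(c∘Ac): 4/9·(-6) = -8/3 ≠ 1/8
b·Ac²: (-17/6)·2 + 4/9·12 = -1/3 ≠ 1/12
b·A²c: 4/9·4/7 = 16/63 ≠ 1/24

3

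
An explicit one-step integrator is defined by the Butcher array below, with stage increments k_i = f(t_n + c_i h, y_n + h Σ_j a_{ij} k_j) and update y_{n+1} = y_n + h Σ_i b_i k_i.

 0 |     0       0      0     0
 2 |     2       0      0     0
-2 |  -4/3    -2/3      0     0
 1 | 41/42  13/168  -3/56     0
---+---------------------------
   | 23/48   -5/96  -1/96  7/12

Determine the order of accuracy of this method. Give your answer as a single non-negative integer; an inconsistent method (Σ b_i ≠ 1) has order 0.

4

b = (23/48, -5/96, -1/96, 7/12)
c = (0, 2, -2, 1)
Ac = (0, 0, -4/3, 11/42)
Σ b_i: 23/48·1 + (-5/96)·1 + (-1/96)·1 + 7/12·1 = 1 ✓
b·c: (-5/96)·2 + (-1/96)·(-2) + 7/12·1 = 1/2 ✓
b·c²: (-5/96)·4 + (-1/96)·4 + 7/12·1 = 1/3 ✓
b·Ac: (-1/96)·(-4/3) + 7/12·11/42 = 1/6 ✓
b·c³: (-5/96)·8 + (-1/96)·(-8) + 7/12·1 = 1/4 ✓
b·(c∘Ac): (-1/96)·8/3 + 7/12·11/42 = 1/8 ✓
b·Ac²: (-1/96)·(-8/3) + 7/12·2/21 = 1/12 ✓
b·A²c: 7/12·1/14 = 1/24 ✓; 4 stages ⇒ order 4.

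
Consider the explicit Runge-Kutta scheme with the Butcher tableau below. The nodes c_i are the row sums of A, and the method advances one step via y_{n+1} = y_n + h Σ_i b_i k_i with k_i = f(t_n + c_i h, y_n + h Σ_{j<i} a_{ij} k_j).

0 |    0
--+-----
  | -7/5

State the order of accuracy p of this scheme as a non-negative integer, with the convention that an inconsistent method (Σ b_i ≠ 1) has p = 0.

b = (-7/5)
c = (0)
Σ b_i: (-7/5)·1 = -7/5 ≠ 1 ⇒ order 0.

0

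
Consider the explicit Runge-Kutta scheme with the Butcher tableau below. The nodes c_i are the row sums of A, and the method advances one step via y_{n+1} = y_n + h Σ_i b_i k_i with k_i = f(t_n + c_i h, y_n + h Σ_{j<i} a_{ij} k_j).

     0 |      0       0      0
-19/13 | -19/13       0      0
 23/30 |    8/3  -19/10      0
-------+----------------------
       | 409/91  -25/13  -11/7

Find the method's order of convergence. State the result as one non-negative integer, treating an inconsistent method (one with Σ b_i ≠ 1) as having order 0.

1

b = (409/91, -25/13, -11/7)
c = (0, -19/13, 23/30)
Ac = (0, 0, 361/130)
Σ b_i: 409/91·1 + (-25/13)·1 + (-11/7)·1 = 1 ✓
b·c: (-25/13)·(-19/13) + (-11/7)·23/30 = 56993/35490 ≠ 1/2 ⇒ order 1.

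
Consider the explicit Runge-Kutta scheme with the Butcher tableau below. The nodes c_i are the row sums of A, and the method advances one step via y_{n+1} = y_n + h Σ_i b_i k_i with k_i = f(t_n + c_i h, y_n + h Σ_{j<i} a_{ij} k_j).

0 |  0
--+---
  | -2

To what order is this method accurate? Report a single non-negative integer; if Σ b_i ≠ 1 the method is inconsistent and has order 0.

0

b = (-2)
c = (0)
Σ b_i: (-2)·1 = -2 ≠ 1 ⇒ order 0.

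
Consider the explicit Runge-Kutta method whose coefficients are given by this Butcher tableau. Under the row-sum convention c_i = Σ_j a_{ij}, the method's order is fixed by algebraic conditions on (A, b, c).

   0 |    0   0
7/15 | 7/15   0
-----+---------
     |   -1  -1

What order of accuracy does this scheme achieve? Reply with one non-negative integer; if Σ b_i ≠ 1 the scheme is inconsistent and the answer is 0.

0

b = (-1, -1)
c = (0, 7/15)
Σ b_i: (-1)·1 + (-1)·1 = -2 ≠ 1 ⇒ order 0.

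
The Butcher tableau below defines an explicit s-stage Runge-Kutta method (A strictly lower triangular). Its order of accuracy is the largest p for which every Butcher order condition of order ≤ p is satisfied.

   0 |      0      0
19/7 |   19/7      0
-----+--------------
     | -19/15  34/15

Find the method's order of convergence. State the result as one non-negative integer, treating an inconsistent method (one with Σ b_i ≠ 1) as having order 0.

b = (-19/15, 34/15)
c = (0, 19/7)
Σ b_i: (-19/15)·1 + 34/15·1 = 1 ✓
b·c: 34/15·19/7 = 646/105 ≠ 1/2 ⇒ order 1.

1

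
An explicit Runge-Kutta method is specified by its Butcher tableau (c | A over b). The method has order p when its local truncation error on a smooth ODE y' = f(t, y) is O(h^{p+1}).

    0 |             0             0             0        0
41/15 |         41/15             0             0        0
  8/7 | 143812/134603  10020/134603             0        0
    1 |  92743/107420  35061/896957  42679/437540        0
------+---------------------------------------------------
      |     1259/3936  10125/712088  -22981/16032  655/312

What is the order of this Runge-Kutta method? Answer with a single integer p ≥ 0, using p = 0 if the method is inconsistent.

4

b = (1259/3936, 10125/712088, -22981/16032, 655/312)
c = (0, 41/15, 8/7, 1)
Ac = (0, 0, 668/3283, 143/655)
Σ b_i: 1259/3936·1 + 10125/712088·1 + (-22981/16032)·1 + 655/312·1 = 1 ✓
b·c: 10125/712088·41/15 + (-22981/16032)·8/7 + 655/312·1 = 1/2 ✓
b·c²: 10125/712088·1681/225 + (-22981/16032)·64/49 + 655/312·1 = 1/3 ✓
b·Ac: (-22981/16032)·668/3283 + 655/312·143/655 = 1/6 ✓
b·c³: 10125/712088·68921/3375 + (-22981/16032)·512/343 + 655/312·1 = 1/4 ✓
b·(c∘Ac): (-22981/16032)·5344/22981 + 655/312·143/655 = 1/8 ✓
b·Ac²: (-22981/16032)·27388/49245 + 655/312·4121/9825 = 1/12 ✓
b·A²c: 655/312·13/655 = 1/24 ✓; 4 stages ⇒ order 4.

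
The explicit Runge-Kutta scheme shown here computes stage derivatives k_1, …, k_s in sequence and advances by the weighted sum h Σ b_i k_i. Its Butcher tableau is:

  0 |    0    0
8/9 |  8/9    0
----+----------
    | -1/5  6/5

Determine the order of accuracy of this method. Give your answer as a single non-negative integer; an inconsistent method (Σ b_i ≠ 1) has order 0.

1

b = (-1/5, 6/5)
c = (0, 8/9)
Σ b_i: (-1/5)·1 + 6/5·1 = 1 ✓
b·c: 6/5·8/9 = 16/15 ≠ 1/2 ⇒ order 1.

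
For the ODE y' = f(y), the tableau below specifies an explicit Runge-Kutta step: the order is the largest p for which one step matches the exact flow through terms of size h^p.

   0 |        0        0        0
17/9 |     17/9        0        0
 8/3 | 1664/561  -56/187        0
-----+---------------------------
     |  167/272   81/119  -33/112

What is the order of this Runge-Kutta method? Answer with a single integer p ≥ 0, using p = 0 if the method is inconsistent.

b = (167/272, 81/119, -33/112)
c = (0, 17/9, 8/3)
Ac = (0, 0, -56/99)
Σ b_i: 167/272·1 + 81/119·1 + (-33/112)·1 = 1 ✓
b·c: 81/119·17/9 + (-33/112)·8/3 = 1/2 ✓
b·c²: 81/119·289/81 + (-33/112)·64/9 = 1/3 ✓
b·Ac: (-33/112)·(-56/99) = 1/6 ✓; 3 stages ⇒ order 3.

3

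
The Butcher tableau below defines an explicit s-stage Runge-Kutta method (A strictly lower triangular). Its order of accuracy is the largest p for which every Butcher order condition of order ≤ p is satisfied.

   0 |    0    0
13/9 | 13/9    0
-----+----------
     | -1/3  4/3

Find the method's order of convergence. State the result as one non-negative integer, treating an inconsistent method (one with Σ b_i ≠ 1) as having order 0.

b = (-1/3, 4/3)
c = (0, 13/9)
Σ b_i: (-1/3)·1 + 4/3·1 = 1 ✓
b·c: 4/3·13/9 = 52/27 ≠ 1/2 ⇒ order 1.

1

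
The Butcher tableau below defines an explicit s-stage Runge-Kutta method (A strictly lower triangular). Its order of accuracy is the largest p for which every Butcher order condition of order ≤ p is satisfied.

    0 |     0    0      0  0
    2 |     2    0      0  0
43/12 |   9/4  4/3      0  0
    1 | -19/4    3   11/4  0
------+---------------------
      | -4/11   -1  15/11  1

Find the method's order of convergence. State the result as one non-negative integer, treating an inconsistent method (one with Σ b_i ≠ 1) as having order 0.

b = (-4/11, -1, 15/11, 1)
c = (0, 2, 43/12, 1)
Ac = (0, 0, 8/3, 761/48)
Σ b_i: (-4/11)·1 + (-1)·1 + 15/11·1 + 1·1 = 1 ✓
b·c: (-1)·2 + 15/11·43/12 + 1·1 = 171/44 ≠ 1/2 ⇒ order 1.

1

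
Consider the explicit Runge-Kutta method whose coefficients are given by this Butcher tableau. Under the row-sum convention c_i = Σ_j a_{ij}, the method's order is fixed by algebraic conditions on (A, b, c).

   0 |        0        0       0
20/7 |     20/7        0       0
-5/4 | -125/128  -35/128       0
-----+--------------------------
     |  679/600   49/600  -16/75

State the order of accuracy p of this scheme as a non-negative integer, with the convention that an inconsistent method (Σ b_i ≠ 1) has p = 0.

3

b = (679/600, 49/600, -16/75)
c = (0, 20/7, -5/4)
Ac = (0, 0, -25/32)
Σ b_i: 679/600·1 + 49/600·1 + (-16/75)·1 = 1 ✓
b·c: 49/600·20/7 + (-16/75)·(-5/4) = 1/2 ✓
b·c²: 49/600·400/49 + (-16/75)·25/16 = 1/3 ✓
b·Ac: (-16/75)·(-25/32) = 1/6 ✓; 3 stages ⇒ order 3.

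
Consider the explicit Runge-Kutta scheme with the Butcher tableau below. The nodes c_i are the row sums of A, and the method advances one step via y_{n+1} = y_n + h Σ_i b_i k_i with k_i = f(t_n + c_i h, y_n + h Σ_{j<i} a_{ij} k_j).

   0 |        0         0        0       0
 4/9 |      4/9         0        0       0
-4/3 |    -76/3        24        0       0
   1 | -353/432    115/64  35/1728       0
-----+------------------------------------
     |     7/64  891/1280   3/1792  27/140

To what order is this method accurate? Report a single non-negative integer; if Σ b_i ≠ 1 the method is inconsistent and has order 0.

4

b = (7/64, 891/1280, 3/1792, 27/140)
c = (0, 4/9, -4/3, 1)
Ac = (0, 0, 32/3, 125/162)
Σ b_i: 7/64·1 + 891/1280·1 + 3/1792·1 + 27/140·1 = 1 ✓
b·c: 891/1280·4/9 + 3/1792·(-4/3) + 27/140·1 = 1/2 ✓
b·c²: 891/1280·16/81 + 3/1792·16/9 + 27/140·1 = 1/3 ✓
b·Ac: 3/1792·32/3 + 27/140·125/162 = 1/6 ✓
b·c³: 891/1280·64/729 + 3/1792·(-64/27) + 27/140·1 = 1/4 ✓
b·(c∘Ac): 3/1792·(-128/9) + 27/140·125/162 = 1/8 ✓
b·Ac²: 3/1792·128/27 + 27/140·95/243 = 1/12 ✓
b·A²c: 27/140·35/162 = 1/24 ✓; 4 stages ⇒ order 4.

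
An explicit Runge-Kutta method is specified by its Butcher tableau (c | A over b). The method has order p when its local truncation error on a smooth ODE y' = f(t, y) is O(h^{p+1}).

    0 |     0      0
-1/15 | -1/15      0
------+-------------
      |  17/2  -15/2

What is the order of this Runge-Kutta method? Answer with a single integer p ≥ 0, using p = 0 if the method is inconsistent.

2

b = (17/2, -15/2)
c = (0, -1/15)
Σ b_i: 17/2·1 + (-15/2)·1 = 1 ✓
b·c: (-15/2)·(-1/15) = 1/2 ✓; 2 stages ⇒ order 2.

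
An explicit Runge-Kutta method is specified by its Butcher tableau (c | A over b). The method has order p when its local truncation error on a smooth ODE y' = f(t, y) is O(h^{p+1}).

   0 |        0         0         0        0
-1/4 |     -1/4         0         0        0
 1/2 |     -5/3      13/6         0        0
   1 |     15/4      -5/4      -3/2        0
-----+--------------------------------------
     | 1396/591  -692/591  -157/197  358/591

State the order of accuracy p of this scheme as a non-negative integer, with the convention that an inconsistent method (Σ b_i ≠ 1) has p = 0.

b = (1396/591, -692/591, -157/197, 358/591)
c = (0, -1/4, 1/2, 1)
Ac = (0, 0, -13/24, -7/16)
Σ b_i: 1396/591·1 + (-692/591)·1 + (-157/197)·1 + 358/591·1 = 1 ✓
b·c: (-692/591)·(-1/4) + (-157/197)·1/2 + 358/591·1 = 1/2 ✓
b·c²: (-692/591)·1/16 + (-157/197)·1/4 + 358/591·1 = 1/3 ✓
b·Ac: (-157/197)·(-13/24) + 358/591·(-7/16) = 1/6 ✓
b·c³: (-692/591)·(-1/64) + (-157/197)·1/8 + 358/591·1 = 1653/3152 ≠ 1/4 ⇒ order 3.
b·(c∘Ac): (-157/197)·(-13/48) + 358/591·(-7/16) = -155/3152 ≠ 1/8
b·Ac²: (-157/197)·13/96 + 358/591·(-29/64) = -226/591 ≠ 1/12
b·A²c: 358/591·13/16 = 2327/4728 ≠ 1/24

3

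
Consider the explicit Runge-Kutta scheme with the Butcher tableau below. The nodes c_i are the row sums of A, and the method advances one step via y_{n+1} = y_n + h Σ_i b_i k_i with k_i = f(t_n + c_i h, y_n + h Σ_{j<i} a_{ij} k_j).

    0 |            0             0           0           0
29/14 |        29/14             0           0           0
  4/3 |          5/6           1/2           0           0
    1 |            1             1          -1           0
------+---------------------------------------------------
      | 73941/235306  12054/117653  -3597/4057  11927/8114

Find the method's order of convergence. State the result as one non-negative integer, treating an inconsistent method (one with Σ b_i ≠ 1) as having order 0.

3

b = (73941/235306, 12054/117653, -3597/4057, 11927/8114)
c = (0, 29/14, 4/3, 1)
Ac = (0, 0, 29/28, 31/42)
Σ b_i: 73941/235306·1 + 12054/117653·1 + (-3597/4057)·1 + 11927/8114·1 = 1 ✓
b·c: 12054/117653·29/14 + (-3597/4057)·4/3 + 11927/8114·1 = 1/2 ✓
b·c²: 12054/117653·841/196 + (-3597/4057)·16/9 + 11927/8114·1 = 1/3 ✓
b·Ac: (-3597/4057)·29/28 + 11927/8114·31/42 = 1/6 ✓
b·c³: 12054/117653·24389/2744 + (-3597/4057)·64/27 + 11927/8114·1 = 285181/1022364 ≠ 1/4 ⇒ order 3.
b·(c∘Ac): (-3597/4057)·29/21 + 11927/8114·31/42 = -47515/340788 ≠ 1/8
b·Ac²: (-3597/4057)·841/392 + 11927/8114·4433/1764 = 261701/146052 ≠ 1/12
b·A²c: 11927/8114·(-29/28) = -345883/227192 ≠ 1/24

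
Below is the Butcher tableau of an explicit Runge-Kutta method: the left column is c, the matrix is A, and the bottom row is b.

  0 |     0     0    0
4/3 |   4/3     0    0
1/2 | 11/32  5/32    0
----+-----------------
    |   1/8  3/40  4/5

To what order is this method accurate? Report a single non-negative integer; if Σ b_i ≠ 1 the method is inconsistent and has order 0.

b = (1/8, 3/40, 4/5)
c = (0, 4/3, 1/2)
Ac = (0, 0, 5/24)
Σ b_i: 1/8·1 + 3/40·1 + 4/5·1 = 1 ✓
b·c: 3/40·4/3 + 4/5·1/2 = 1/2 ✓
b·c²: 3/40·16/9 + 4/5·1/4 = 1/3 ✓
b·Ac: 4/5·5/24 = 1/6 ✓; 3 stages ⇒ order 3.

3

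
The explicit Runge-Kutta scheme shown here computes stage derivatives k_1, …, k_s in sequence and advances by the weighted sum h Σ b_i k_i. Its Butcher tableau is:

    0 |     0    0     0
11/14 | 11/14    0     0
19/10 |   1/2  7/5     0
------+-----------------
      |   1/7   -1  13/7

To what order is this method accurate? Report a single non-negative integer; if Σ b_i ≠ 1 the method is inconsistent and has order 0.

1

b = (1/7, -1, 13/7)
c = (0, 11/14, 19/10)
Ac = (0, 0, 11/10)
Σ b_i: 1/7·1 + (-1)·1 + 13/7·1 = 1 ✓
b·c: (-1)·11/14 + 13/7·19/10 = 96/35 ≠ 1/2 ⇒ order 1.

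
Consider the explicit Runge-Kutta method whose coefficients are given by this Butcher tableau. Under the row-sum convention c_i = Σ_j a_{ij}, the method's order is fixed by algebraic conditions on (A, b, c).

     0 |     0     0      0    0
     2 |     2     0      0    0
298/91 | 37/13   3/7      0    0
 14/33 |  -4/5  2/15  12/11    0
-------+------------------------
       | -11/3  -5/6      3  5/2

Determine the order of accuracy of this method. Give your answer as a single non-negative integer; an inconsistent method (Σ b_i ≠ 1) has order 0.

1

b = (-11/3, -5/6, 3, 5/2)
c = (0, 2, 298/91, 14/33)
Ac = (0, 0, 6/7, 57644/15015)
Σ b_i: (-11/3)·1 + (-5/6)·1 + 3·1 + 5/2·1 = 1 ✓
b·c: (-5/6)·2 + 3·298/91 + 5/2·14/33 = 27682/3003 ≠ 1/2 ⇒ order 1.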